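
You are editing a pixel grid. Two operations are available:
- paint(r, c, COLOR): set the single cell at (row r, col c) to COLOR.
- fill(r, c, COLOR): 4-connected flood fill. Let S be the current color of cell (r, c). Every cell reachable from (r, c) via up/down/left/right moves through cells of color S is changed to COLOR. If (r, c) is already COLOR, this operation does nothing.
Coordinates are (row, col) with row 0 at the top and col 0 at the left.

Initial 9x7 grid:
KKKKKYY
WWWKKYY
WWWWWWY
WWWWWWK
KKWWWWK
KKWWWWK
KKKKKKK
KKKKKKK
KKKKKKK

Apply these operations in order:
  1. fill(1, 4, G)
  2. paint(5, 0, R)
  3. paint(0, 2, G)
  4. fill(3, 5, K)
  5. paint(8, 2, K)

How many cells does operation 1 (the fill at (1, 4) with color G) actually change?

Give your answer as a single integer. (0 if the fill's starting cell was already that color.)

After op 1 fill(1,4,G) [7 cells changed]:
GGGGGYY
WWWGGYY
WWWWWWY
WWWWWWK
KKWWWWK
KKWWWWK
KKKKKKK
KKKKKKK
KKKKKKK

Answer: 7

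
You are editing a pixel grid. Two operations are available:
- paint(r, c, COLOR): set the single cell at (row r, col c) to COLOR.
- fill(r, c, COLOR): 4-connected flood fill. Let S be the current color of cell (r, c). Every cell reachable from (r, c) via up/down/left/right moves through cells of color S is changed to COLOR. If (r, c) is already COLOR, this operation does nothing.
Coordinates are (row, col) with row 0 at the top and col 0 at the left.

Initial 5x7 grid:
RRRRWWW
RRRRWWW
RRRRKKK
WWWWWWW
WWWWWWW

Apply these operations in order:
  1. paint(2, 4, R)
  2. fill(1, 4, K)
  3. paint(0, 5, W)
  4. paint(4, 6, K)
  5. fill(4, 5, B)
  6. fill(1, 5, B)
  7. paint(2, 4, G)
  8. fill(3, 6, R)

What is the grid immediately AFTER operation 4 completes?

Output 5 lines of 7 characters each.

After op 1 paint(2,4,R):
RRRRWWW
RRRRWWW
RRRRRKK
WWWWWWW
WWWWWWW
After op 2 fill(1,4,K) [6 cells changed]:
RRRRKKK
RRRRKKK
RRRRRKK
WWWWWWW
WWWWWWW
After op 3 paint(0,5,W):
RRRRKWK
RRRRKKK
RRRRRKK
WWWWWWW
WWWWWWW
After op 4 paint(4,6,K):
RRRRKWK
RRRRKKK
RRRRRKK
WWWWWWW
WWWWWWK

Answer: RRRRKWK
RRRRKKK
RRRRRKK
WWWWWWW
WWWWWWK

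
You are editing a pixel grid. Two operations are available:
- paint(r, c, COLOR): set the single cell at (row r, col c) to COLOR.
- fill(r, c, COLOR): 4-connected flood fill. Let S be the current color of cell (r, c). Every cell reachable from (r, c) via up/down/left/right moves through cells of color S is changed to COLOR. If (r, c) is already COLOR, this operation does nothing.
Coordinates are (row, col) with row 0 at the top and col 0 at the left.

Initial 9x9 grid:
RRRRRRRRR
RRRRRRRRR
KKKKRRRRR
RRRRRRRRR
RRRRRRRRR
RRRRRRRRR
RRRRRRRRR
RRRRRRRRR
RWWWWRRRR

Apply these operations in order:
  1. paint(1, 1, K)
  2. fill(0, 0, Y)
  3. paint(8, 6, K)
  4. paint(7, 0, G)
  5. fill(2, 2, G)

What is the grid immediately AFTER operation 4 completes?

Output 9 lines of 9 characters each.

Answer: YYYYYYYYY
YKYYYYYYY
KKKKYYYYY
YYYYYYYYY
YYYYYYYYY
YYYYYYYYY
YYYYYYYYY
GYYYYYYYY
YWWWWYKYY

Derivation:
After op 1 paint(1,1,K):
RRRRRRRRR
RKRRRRRRR
KKKKRRRRR
RRRRRRRRR
RRRRRRRRR
RRRRRRRRR
RRRRRRRRR
RRRRRRRRR
RWWWWRRRR
After op 2 fill(0,0,Y) [72 cells changed]:
YYYYYYYYY
YKYYYYYYY
KKKKYYYYY
YYYYYYYYY
YYYYYYYYY
YYYYYYYYY
YYYYYYYYY
YYYYYYYYY
YWWWWYYYY
After op 3 paint(8,6,K):
YYYYYYYYY
YKYYYYYYY
KKKKYYYYY
YYYYYYYYY
YYYYYYYYY
YYYYYYYYY
YYYYYYYYY
YYYYYYYYY
YWWWWYKYY
After op 4 paint(7,0,G):
YYYYYYYYY
YKYYYYYYY
KKKKYYYYY
YYYYYYYYY
YYYYYYYYY
YYYYYYYYY
YYYYYYYYY
GYYYYYYYY
YWWWWYKYY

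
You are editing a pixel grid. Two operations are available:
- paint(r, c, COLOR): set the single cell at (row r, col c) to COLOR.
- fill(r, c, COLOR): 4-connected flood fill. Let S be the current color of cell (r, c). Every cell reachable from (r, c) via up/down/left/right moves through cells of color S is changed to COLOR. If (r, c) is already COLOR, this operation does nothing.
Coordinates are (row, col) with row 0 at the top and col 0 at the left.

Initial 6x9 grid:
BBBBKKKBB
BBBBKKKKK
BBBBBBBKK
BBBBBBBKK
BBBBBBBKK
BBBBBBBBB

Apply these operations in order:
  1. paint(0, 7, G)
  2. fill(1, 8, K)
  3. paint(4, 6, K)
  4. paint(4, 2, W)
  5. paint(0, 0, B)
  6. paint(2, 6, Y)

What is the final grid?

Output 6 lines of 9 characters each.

Answer: BBBBKKKGB
BBBBKKKKK
BBBBBBYKK
BBBBBBBKK
BBWBBBKKK
BBBBBBBBB

Derivation:
After op 1 paint(0,7,G):
BBBBKKKGB
BBBBKKKKK
BBBBBBBKK
BBBBBBBKK
BBBBBBBKK
BBBBBBBBB
After op 2 fill(1,8,K) [0 cells changed]:
BBBBKKKGB
BBBBKKKKK
BBBBBBBKK
BBBBBBBKK
BBBBBBBKK
BBBBBBBBB
After op 3 paint(4,6,K):
BBBBKKKGB
BBBBKKKKK
BBBBBBBKK
BBBBBBBKK
BBBBBBKKK
BBBBBBBBB
After op 4 paint(4,2,W):
BBBBKKKGB
BBBBKKKKK
BBBBBBBKK
BBBBBBBKK
BBWBBBKKK
BBBBBBBBB
After op 5 paint(0,0,B):
BBBBKKKGB
BBBBKKKKK
BBBBBBBKK
BBBBBBBKK
BBWBBBKKK
BBBBBBBBB
After op 6 paint(2,6,Y):
BBBBKKKGB
BBBBKKKKK
BBBBBBYKK
BBBBBBBKK
BBWBBBKKK
BBBBBBBBB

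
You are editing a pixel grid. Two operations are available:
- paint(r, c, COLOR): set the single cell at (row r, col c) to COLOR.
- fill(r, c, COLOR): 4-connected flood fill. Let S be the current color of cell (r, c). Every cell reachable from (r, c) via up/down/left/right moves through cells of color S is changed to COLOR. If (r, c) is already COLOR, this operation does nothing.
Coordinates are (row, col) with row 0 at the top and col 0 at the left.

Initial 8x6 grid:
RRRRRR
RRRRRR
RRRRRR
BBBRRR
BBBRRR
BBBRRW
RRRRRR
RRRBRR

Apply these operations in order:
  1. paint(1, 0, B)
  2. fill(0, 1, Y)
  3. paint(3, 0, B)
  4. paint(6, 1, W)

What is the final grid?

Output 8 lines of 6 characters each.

Answer: YYYYYY
BYYYYY
YYYYYY
BBBYYY
BBBYYY
BBBYYW
YWYYYY
YYYBYY

Derivation:
After op 1 paint(1,0,B):
RRRRRR
BRRRRR
RRRRRR
BBBRRR
BBBRRR
BBBRRW
RRRRRR
RRRBRR
After op 2 fill(0,1,Y) [36 cells changed]:
YYYYYY
BYYYYY
YYYYYY
BBBYYY
BBBYYY
BBBYYW
YYYYYY
YYYBYY
After op 3 paint(3,0,B):
YYYYYY
BYYYYY
YYYYYY
BBBYYY
BBBYYY
BBBYYW
YYYYYY
YYYBYY
After op 4 paint(6,1,W):
YYYYYY
BYYYYY
YYYYYY
BBBYYY
BBBYYY
BBBYYW
YWYYYY
YYYBYY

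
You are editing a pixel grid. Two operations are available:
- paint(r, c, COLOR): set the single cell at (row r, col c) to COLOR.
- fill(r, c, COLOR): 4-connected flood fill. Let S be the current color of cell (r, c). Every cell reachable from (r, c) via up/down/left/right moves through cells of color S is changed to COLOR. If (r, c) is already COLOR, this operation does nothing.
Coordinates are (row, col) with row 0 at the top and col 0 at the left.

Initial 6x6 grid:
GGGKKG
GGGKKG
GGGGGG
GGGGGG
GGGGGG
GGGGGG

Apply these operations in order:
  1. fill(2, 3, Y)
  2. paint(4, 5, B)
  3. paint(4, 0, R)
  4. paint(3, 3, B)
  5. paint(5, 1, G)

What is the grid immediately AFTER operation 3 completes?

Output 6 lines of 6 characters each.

Answer: YYYKKY
YYYKKY
YYYYYY
YYYYYY
RYYYYB
YYYYYY

Derivation:
After op 1 fill(2,3,Y) [32 cells changed]:
YYYKKY
YYYKKY
YYYYYY
YYYYYY
YYYYYY
YYYYYY
After op 2 paint(4,5,B):
YYYKKY
YYYKKY
YYYYYY
YYYYYY
YYYYYB
YYYYYY
After op 3 paint(4,0,R):
YYYKKY
YYYKKY
YYYYYY
YYYYYY
RYYYYB
YYYYYY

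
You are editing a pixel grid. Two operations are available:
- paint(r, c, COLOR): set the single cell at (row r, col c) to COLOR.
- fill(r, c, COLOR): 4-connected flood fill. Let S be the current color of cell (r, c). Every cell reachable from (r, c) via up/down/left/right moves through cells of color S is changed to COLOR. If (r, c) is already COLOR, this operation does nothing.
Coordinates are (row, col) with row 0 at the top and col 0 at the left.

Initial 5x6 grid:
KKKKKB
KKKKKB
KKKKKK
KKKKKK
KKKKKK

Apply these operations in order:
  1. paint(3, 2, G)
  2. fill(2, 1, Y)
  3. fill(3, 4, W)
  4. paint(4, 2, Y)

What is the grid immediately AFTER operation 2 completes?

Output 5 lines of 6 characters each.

After op 1 paint(3,2,G):
KKKKKB
KKKKKB
KKKKKK
KKGKKK
KKKKKK
After op 2 fill(2,1,Y) [27 cells changed]:
YYYYYB
YYYYYB
YYYYYY
YYGYYY
YYYYYY

Answer: YYYYYB
YYYYYB
YYYYYY
YYGYYY
YYYYYY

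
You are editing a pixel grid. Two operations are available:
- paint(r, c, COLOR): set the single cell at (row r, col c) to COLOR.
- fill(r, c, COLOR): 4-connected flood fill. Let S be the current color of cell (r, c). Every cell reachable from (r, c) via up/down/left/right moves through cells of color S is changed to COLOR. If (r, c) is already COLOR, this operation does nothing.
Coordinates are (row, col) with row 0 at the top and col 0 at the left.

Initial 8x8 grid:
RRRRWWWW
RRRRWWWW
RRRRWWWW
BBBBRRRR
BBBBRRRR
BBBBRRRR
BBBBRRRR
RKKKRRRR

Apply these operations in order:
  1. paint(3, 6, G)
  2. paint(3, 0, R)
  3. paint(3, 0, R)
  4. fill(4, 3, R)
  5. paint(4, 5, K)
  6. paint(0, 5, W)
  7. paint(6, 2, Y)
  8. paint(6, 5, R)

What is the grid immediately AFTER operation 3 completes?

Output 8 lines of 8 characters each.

Answer: RRRRWWWW
RRRRWWWW
RRRRWWWW
RBBBRRGR
BBBBRRRR
BBBBRRRR
BBBBRRRR
RKKKRRRR

Derivation:
After op 1 paint(3,6,G):
RRRRWWWW
RRRRWWWW
RRRRWWWW
BBBBRRGR
BBBBRRRR
BBBBRRRR
BBBBRRRR
RKKKRRRR
After op 2 paint(3,0,R):
RRRRWWWW
RRRRWWWW
RRRRWWWW
RBBBRRGR
BBBBRRRR
BBBBRRRR
BBBBRRRR
RKKKRRRR
After op 3 paint(3,0,R):
RRRRWWWW
RRRRWWWW
RRRRWWWW
RBBBRRGR
BBBBRRRR
BBBBRRRR
BBBBRRRR
RKKKRRRR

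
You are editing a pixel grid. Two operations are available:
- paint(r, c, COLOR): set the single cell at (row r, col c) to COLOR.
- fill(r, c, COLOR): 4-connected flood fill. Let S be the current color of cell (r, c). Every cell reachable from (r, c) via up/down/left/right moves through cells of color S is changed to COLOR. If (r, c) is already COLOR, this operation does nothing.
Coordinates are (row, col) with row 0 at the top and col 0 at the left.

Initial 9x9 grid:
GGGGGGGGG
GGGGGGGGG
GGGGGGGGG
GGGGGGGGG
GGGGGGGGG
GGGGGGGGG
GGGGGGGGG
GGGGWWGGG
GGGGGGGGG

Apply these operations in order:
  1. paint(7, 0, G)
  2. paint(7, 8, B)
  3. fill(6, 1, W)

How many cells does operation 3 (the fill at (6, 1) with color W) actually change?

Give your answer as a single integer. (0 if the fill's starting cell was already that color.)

After op 1 paint(7,0,G):
GGGGGGGGG
GGGGGGGGG
GGGGGGGGG
GGGGGGGGG
GGGGGGGGG
GGGGGGGGG
GGGGGGGGG
GGGGWWGGG
GGGGGGGGG
After op 2 paint(7,8,B):
GGGGGGGGG
GGGGGGGGG
GGGGGGGGG
GGGGGGGGG
GGGGGGGGG
GGGGGGGGG
GGGGGGGGG
GGGGWWGGB
GGGGGGGGG
After op 3 fill(6,1,W) [78 cells changed]:
WWWWWWWWW
WWWWWWWWW
WWWWWWWWW
WWWWWWWWW
WWWWWWWWW
WWWWWWWWW
WWWWWWWWW
WWWWWWWWB
WWWWWWWWW

Answer: 78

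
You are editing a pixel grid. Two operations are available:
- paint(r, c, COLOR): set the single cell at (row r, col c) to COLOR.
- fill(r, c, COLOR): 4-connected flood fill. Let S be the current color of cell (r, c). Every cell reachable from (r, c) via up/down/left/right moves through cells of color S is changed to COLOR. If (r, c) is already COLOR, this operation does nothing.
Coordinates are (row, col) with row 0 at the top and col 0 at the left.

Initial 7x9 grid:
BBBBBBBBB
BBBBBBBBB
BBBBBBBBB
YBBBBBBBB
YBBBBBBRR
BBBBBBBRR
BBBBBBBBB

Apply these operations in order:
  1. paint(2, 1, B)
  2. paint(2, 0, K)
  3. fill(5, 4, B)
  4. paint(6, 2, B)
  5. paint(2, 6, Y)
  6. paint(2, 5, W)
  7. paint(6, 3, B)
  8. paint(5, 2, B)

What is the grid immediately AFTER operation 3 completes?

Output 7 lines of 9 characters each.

Answer: BBBBBBBBB
BBBBBBBBB
KBBBBBBBB
YBBBBBBBB
YBBBBBBRR
BBBBBBBRR
BBBBBBBBB

Derivation:
After op 1 paint(2,1,B):
BBBBBBBBB
BBBBBBBBB
BBBBBBBBB
YBBBBBBBB
YBBBBBBRR
BBBBBBBRR
BBBBBBBBB
After op 2 paint(2,0,K):
BBBBBBBBB
BBBBBBBBB
KBBBBBBBB
YBBBBBBBB
YBBBBBBRR
BBBBBBBRR
BBBBBBBBB
After op 3 fill(5,4,B) [0 cells changed]:
BBBBBBBBB
BBBBBBBBB
KBBBBBBBB
YBBBBBBBB
YBBBBBBRR
BBBBBBBRR
BBBBBBBBB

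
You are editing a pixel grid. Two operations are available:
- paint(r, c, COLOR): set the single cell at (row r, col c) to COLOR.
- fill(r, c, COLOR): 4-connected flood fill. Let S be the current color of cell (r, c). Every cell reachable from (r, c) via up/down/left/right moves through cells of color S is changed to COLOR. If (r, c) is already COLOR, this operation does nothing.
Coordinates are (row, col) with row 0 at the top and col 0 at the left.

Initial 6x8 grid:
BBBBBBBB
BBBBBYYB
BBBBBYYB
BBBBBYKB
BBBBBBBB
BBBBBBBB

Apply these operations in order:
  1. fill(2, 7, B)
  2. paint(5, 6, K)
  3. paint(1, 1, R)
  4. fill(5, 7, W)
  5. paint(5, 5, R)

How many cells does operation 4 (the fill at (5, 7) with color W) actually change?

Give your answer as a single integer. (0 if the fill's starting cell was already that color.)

Answer: 40

Derivation:
After op 1 fill(2,7,B) [0 cells changed]:
BBBBBBBB
BBBBBYYB
BBBBBYYB
BBBBBYKB
BBBBBBBB
BBBBBBBB
After op 2 paint(5,6,K):
BBBBBBBB
BBBBBYYB
BBBBBYYB
BBBBBYKB
BBBBBBBB
BBBBBBKB
After op 3 paint(1,1,R):
BBBBBBBB
BRBBBYYB
BBBBBYYB
BBBBBYKB
BBBBBBBB
BBBBBBKB
After op 4 fill(5,7,W) [40 cells changed]:
WWWWWWWW
WRWWWYYW
WWWWWYYW
WWWWWYKW
WWWWWWWW
WWWWWWKW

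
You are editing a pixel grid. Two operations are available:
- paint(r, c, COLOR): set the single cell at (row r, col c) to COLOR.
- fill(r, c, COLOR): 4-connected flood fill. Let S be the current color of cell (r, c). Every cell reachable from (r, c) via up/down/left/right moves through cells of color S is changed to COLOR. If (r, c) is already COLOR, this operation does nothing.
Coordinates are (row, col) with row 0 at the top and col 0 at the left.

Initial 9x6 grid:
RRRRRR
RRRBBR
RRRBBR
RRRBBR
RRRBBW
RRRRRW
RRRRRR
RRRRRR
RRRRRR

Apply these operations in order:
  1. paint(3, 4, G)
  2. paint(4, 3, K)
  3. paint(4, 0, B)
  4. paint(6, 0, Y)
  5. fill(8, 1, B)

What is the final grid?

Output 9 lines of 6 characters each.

Answer: BBBBBB
BBBBBB
BBBBBB
BBBBGB
BBBKBW
BBBBBW
YBBBBB
BBBBBB
BBBBBB

Derivation:
After op 1 paint(3,4,G):
RRRRRR
RRRBBR
RRRBBR
RRRBGR
RRRBBW
RRRRRW
RRRRRR
RRRRRR
RRRRRR
After op 2 paint(4,3,K):
RRRRRR
RRRBBR
RRRBBR
RRRBGR
RRRKBW
RRRRRW
RRRRRR
RRRRRR
RRRRRR
After op 3 paint(4,0,B):
RRRRRR
RRRBBR
RRRBBR
RRRBGR
BRRKBW
RRRRRW
RRRRRR
RRRRRR
RRRRRR
After op 4 paint(6,0,Y):
RRRRRR
RRRBBR
RRRBBR
RRRBGR
BRRKBW
RRRRRW
YRRRRR
RRRRRR
RRRRRR
After op 5 fill(8,1,B) [42 cells changed]:
BBBBBB
BBBBBB
BBBBBB
BBBBGB
BBBKBW
BBBBBW
YBBBBB
BBBBBB
BBBBBB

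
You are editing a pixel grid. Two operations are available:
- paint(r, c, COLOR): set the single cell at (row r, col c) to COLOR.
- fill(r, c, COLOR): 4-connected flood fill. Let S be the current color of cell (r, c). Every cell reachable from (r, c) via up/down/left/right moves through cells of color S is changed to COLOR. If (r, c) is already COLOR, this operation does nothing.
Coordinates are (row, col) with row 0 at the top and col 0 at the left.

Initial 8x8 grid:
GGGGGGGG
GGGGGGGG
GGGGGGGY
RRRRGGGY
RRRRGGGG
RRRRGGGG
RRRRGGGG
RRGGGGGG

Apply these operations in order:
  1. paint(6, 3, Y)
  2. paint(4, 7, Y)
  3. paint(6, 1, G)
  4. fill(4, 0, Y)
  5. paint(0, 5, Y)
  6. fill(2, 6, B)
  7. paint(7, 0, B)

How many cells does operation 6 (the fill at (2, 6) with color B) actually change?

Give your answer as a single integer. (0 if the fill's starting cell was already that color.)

Answer: 42

Derivation:
After op 1 paint(6,3,Y):
GGGGGGGG
GGGGGGGG
GGGGGGGY
RRRRGGGY
RRRRGGGG
RRRRGGGG
RRRYGGGG
RRGGGGGG
After op 2 paint(4,7,Y):
GGGGGGGG
GGGGGGGG
GGGGGGGY
RRRRGGGY
RRRRGGGY
RRRRGGGG
RRRYGGGG
RRGGGGGG
After op 3 paint(6,1,G):
GGGGGGGG
GGGGGGGG
GGGGGGGY
RRRRGGGY
RRRRGGGY
RRRRGGGG
RGRYGGGG
RRGGGGGG
After op 4 fill(4,0,Y) [16 cells changed]:
GGGGGGGG
GGGGGGGG
GGGGGGGY
YYYYGGGY
YYYYGGGY
YYYYGGGG
YGYYGGGG
YYGGGGGG
After op 5 paint(0,5,Y):
GGGGGYGG
GGGGGGGG
GGGGGGGY
YYYYGGGY
YYYYGGGY
YYYYGGGG
YGYYGGGG
YYGGGGGG
After op 6 fill(2,6,B) [42 cells changed]:
BBBBBYBB
BBBBBBBB
BBBBBBBY
YYYYBBBY
YYYYBBBY
YYYYBBBB
YGYYBBBB
YYBBBBBB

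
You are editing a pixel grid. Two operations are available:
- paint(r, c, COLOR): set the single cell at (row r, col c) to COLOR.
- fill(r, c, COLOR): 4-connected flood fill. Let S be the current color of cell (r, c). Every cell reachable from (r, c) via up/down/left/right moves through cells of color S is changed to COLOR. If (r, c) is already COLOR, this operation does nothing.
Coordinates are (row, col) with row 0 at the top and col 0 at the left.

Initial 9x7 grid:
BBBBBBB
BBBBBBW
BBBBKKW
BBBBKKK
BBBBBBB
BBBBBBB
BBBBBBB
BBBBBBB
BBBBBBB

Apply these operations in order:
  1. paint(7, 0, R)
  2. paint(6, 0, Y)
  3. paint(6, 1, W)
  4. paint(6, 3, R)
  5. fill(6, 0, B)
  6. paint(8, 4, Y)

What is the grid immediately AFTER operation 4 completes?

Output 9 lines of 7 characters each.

Answer: BBBBBBB
BBBBBBW
BBBBKKW
BBBBKKK
BBBBBBB
BBBBBBB
YWBRBBB
RBBBBBB
BBBBBBB

Derivation:
After op 1 paint(7,0,R):
BBBBBBB
BBBBBBW
BBBBKKW
BBBBKKK
BBBBBBB
BBBBBBB
BBBBBBB
RBBBBBB
BBBBBBB
After op 2 paint(6,0,Y):
BBBBBBB
BBBBBBW
BBBBKKW
BBBBKKK
BBBBBBB
BBBBBBB
YBBBBBB
RBBBBBB
BBBBBBB
After op 3 paint(6,1,W):
BBBBBBB
BBBBBBW
BBBBKKW
BBBBKKK
BBBBBBB
BBBBBBB
YWBBBBB
RBBBBBB
BBBBBBB
After op 4 paint(6,3,R):
BBBBBBB
BBBBBBW
BBBBKKW
BBBBKKK
BBBBBBB
BBBBBBB
YWBRBBB
RBBBBBB
BBBBBBB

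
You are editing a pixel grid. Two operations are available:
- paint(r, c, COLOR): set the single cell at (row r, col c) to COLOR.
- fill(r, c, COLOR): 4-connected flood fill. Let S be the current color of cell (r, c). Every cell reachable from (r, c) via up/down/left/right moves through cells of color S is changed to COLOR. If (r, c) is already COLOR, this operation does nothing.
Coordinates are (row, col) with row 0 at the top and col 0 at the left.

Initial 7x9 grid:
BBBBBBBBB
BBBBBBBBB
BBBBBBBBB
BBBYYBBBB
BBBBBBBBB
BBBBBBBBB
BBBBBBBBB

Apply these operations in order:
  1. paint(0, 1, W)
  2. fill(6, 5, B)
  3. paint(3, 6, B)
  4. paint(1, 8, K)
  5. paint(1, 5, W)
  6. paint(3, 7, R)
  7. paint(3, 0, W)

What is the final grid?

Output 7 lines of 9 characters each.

After op 1 paint(0,1,W):
BWBBBBBBB
BBBBBBBBB
BBBBBBBBB
BBBYYBBBB
BBBBBBBBB
BBBBBBBBB
BBBBBBBBB
After op 2 fill(6,5,B) [0 cells changed]:
BWBBBBBBB
BBBBBBBBB
BBBBBBBBB
BBBYYBBBB
BBBBBBBBB
BBBBBBBBB
BBBBBBBBB
After op 3 paint(3,6,B):
BWBBBBBBB
BBBBBBBBB
BBBBBBBBB
BBBYYBBBB
BBBBBBBBB
BBBBBBBBB
BBBBBBBBB
After op 4 paint(1,8,K):
BWBBBBBBB
BBBBBBBBK
BBBBBBBBB
BBBYYBBBB
BBBBBBBBB
BBBBBBBBB
BBBBBBBBB
After op 5 paint(1,5,W):
BWBBBBBBB
BBBBBWBBK
BBBBBBBBB
BBBYYBBBB
BBBBBBBBB
BBBBBBBBB
BBBBBBBBB
After op 6 paint(3,7,R):
BWBBBBBBB
BBBBBWBBK
BBBBBBBBB
BBBYYBBRB
BBBBBBBBB
BBBBBBBBB
BBBBBBBBB
After op 7 paint(3,0,W):
BWBBBBBBB
BBBBBWBBK
BBBBBBBBB
WBBYYBBRB
BBBBBBBBB
BBBBBBBBB
BBBBBBBBB

Answer: BWBBBBBBB
BBBBBWBBK
BBBBBBBBB
WBBYYBBRB
BBBBBBBBB
BBBBBBBBB
BBBBBBBBB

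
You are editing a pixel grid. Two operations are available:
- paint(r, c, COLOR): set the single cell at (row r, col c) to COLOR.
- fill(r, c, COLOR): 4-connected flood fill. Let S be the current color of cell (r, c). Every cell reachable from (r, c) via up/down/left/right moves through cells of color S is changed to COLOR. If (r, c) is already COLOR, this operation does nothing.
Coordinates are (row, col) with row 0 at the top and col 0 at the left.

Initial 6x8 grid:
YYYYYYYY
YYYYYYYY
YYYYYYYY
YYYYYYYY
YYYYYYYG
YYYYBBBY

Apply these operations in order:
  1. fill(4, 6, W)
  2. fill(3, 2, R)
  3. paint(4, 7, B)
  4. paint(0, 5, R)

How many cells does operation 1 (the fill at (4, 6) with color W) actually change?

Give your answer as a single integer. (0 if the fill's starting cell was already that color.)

Answer: 43

Derivation:
After op 1 fill(4,6,W) [43 cells changed]:
WWWWWWWW
WWWWWWWW
WWWWWWWW
WWWWWWWW
WWWWWWWG
WWWWBBBY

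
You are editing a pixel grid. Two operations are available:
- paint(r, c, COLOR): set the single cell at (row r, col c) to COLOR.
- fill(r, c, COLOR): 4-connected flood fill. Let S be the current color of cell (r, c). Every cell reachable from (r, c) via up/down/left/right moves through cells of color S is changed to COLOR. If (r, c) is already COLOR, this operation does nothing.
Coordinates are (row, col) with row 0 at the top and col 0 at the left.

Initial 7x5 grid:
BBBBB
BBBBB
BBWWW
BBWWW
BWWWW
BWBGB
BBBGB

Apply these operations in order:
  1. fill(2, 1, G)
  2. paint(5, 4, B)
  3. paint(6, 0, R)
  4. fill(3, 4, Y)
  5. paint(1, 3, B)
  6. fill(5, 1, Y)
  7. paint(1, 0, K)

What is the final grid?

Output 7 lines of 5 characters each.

After op 1 fill(2,1,G) [20 cells changed]:
GGGGG
GGGGG
GGWWW
GGWWW
GWWWW
GWGGB
GGGGB
After op 2 paint(5,4,B):
GGGGG
GGGGG
GGWWW
GGWWW
GWWWW
GWGGB
GGGGB
After op 3 paint(6,0,R):
GGGGG
GGGGG
GGWWW
GGWWW
GWWWW
GWGGB
RGGGB
After op 4 fill(3,4,Y) [11 cells changed]:
GGGGG
GGGGG
GGYYY
GGYYY
GYYYY
GYGGB
RGGGB
After op 5 paint(1,3,B):
GGGGG
GGGBG
GGYYY
GGYYY
GYYYY
GYGGB
RGGGB
After op 6 fill(5,1,Y) [0 cells changed]:
GGGGG
GGGBG
GGYYY
GGYYY
GYYYY
GYGGB
RGGGB
After op 7 paint(1,0,K):
GGGGG
KGGBG
GGYYY
GGYYY
GYYYY
GYGGB
RGGGB

Answer: GGGGG
KGGBG
GGYYY
GGYYY
GYYYY
GYGGB
RGGGB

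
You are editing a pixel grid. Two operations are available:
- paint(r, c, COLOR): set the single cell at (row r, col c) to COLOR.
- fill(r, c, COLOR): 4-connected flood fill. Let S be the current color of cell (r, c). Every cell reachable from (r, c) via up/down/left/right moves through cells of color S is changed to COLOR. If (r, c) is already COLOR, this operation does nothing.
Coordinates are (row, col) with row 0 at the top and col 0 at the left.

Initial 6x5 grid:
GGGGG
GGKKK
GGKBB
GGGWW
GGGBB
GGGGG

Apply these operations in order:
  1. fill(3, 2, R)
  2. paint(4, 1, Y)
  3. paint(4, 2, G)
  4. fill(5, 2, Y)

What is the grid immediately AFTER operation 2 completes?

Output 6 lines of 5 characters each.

After op 1 fill(3,2,R) [20 cells changed]:
RRRRR
RRKKK
RRKBB
RRRWW
RRRBB
RRRRR
After op 2 paint(4,1,Y):
RRRRR
RRKKK
RRKBB
RRRWW
RYRBB
RRRRR

Answer: RRRRR
RRKKK
RRKBB
RRRWW
RYRBB
RRRRR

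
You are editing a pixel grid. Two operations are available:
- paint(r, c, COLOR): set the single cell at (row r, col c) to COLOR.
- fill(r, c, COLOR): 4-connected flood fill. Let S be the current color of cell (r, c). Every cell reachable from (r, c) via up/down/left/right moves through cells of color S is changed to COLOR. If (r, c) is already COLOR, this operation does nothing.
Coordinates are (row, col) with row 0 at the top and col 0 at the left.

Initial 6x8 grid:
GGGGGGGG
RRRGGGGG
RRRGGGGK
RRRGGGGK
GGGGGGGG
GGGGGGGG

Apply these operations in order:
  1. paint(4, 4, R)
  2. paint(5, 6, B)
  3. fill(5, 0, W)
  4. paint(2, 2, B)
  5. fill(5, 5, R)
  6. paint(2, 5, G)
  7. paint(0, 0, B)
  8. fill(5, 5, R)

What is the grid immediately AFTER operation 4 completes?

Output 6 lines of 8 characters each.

Answer: WWWWWWWW
RRRWWWWW
RRBWWWWK
RRRWWWWK
WWWWRWWW
WWWWWWBW

Derivation:
After op 1 paint(4,4,R):
GGGGGGGG
RRRGGGGG
RRRGGGGK
RRRGGGGK
GGGGRGGG
GGGGGGGG
After op 2 paint(5,6,B):
GGGGGGGG
RRRGGGGG
RRRGGGGK
RRRGGGGK
GGGGRGGG
GGGGGGBG
After op 3 fill(5,0,W) [35 cells changed]:
WWWWWWWW
RRRWWWWW
RRRWWWWK
RRRWWWWK
WWWWRWWW
WWWWWWBW
After op 4 paint(2,2,B):
WWWWWWWW
RRRWWWWW
RRBWWWWK
RRRWWWWK
WWWWRWWW
WWWWWWBW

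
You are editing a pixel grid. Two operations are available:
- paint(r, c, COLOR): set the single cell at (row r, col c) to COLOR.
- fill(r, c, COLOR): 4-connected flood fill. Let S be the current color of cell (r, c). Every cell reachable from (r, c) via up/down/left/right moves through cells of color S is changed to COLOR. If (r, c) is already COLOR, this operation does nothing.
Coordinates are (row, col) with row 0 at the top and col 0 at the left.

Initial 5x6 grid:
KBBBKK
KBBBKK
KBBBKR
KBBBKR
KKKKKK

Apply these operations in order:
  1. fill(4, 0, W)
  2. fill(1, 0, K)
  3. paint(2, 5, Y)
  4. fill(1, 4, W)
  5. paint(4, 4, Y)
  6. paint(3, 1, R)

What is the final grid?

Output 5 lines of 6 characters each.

Answer: WBBBWW
WBBBWW
WBBBWY
WRBBWR
WWWWYW

Derivation:
After op 1 fill(4,0,W) [16 cells changed]:
WBBBWW
WBBBWW
WBBBWR
WBBBWR
WWWWWW
After op 2 fill(1,0,K) [16 cells changed]:
KBBBKK
KBBBKK
KBBBKR
KBBBKR
KKKKKK
After op 3 paint(2,5,Y):
KBBBKK
KBBBKK
KBBBKY
KBBBKR
KKKKKK
After op 4 fill(1,4,W) [16 cells changed]:
WBBBWW
WBBBWW
WBBBWY
WBBBWR
WWWWWW
After op 5 paint(4,4,Y):
WBBBWW
WBBBWW
WBBBWY
WBBBWR
WWWWYW
After op 6 paint(3,1,R):
WBBBWW
WBBBWW
WBBBWY
WRBBWR
WWWWYW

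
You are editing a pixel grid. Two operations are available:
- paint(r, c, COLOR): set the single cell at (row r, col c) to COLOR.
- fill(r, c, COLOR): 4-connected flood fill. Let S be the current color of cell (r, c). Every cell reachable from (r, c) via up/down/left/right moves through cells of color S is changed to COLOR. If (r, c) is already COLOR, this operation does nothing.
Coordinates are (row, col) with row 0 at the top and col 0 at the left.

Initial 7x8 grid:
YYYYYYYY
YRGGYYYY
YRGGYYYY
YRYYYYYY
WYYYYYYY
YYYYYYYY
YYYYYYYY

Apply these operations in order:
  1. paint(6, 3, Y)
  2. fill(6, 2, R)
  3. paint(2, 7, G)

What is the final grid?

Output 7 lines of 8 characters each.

Answer: RRRRRRRR
RRGGRRRR
RRGGRRRG
RRRRRRRR
WRRRRRRR
RRRRRRRR
RRRRRRRR

Derivation:
After op 1 paint(6,3,Y):
YYYYYYYY
YRGGYYYY
YRGGYYYY
YRYYYYYY
WYYYYYYY
YYYYYYYY
YYYYYYYY
After op 2 fill(6,2,R) [48 cells changed]:
RRRRRRRR
RRGGRRRR
RRGGRRRR
RRRRRRRR
WRRRRRRR
RRRRRRRR
RRRRRRRR
After op 3 paint(2,7,G):
RRRRRRRR
RRGGRRRR
RRGGRRRG
RRRRRRRR
WRRRRRRR
RRRRRRRR
RRRRRRRR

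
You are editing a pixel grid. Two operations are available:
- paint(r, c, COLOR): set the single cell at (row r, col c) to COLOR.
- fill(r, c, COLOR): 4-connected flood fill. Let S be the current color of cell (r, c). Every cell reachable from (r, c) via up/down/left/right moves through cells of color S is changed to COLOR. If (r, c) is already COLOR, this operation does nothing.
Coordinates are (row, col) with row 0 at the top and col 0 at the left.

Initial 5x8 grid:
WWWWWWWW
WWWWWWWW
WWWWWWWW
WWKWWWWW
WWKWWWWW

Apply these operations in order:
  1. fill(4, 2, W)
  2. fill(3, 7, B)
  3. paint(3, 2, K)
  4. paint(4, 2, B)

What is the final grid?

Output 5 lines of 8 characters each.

Answer: BBBBBBBB
BBBBBBBB
BBBBBBBB
BBKBBBBB
BBBBBBBB

Derivation:
After op 1 fill(4,2,W) [2 cells changed]:
WWWWWWWW
WWWWWWWW
WWWWWWWW
WWWWWWWW
WWWWWWWW
After op 2 fill(3,7,B) [40 cells changed]:
BBBBBBBB
BBBBBBBB
BBBBBBBB
BBBBBBBB
BBBBBBBB
After op 3 paint(3,2,K):
BBBBBBBB
BBBBBBBB
BBBBBBBB
BBKBBBBB
BBBBBBBB
After op 4 paint(4,2,B):
BBBBBBBB
BBBBBBBB
BBBBBBBB
BBKBBBBB
BBBBBBBB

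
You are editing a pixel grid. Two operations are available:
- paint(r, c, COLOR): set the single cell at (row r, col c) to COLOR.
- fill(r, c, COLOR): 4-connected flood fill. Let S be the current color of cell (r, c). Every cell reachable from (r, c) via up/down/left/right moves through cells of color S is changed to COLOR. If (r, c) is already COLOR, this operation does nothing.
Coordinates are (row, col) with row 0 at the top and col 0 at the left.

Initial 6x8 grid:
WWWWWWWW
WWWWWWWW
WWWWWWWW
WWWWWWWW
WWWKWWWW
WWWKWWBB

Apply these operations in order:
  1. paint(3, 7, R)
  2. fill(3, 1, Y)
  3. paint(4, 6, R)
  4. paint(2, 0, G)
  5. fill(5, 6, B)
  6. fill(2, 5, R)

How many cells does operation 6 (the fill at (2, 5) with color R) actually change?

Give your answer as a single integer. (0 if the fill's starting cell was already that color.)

After op 1 paint(3,7,R):
WWWWWWWW
WWWWWWWW
WWWWWWWW
WWWWWWWR
WWWKWWWW
WWWKWWBB
After op 2 fill(3,1,Y) [43 cells changed]:
YYYYYYYY
YYYYYYYY
YYYYYYYY
YYYYYYYR
YYYKYYYY
YYYKYYBB
After op 3 paint(4,6,R):
YYYYYYYY
YYYYYYYY
YYYYYYYY
YYYYYYYR
YYYKYYRY
YYYKYYBB
After op 4 paint(2,0,G):
YYYYYYYY
YYYYYYYY
GYYYYYYY
YYYYYYYR
YYYKYYRY
YYYKYYBB
After op 5 fill(5,6,B) [0 cells changed]:
YYYYYYYY
YYYYYYYY
GYYYYYYY
YYYYYYYR
YYYKYYRY
YYYKYYBB
After op 6 fill(2,5,R) [40 cells changed]:
RRRRRRRR
RRRRRRRR
GRRRRRRR
RRRRRRRR
RRRKRRRY
RRRKRRBB

Answer: 40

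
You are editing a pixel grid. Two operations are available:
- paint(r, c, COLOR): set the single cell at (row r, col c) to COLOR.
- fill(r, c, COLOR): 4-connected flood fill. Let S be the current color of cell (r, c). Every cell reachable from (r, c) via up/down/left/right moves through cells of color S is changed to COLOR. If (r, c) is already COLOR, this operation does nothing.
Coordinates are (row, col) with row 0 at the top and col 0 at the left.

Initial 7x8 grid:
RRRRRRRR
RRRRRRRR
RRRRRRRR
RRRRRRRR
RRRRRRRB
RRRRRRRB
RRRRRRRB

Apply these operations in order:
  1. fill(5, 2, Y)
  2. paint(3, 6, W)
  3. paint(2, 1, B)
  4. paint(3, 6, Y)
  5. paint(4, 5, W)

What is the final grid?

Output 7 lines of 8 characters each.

Answer: YYYYYYYY
YYYYYYYY
YBYYYYYY
YYYYYYYY
YYYYYWYB
YYYYYYYB
YYYYYYYB

Derivation:
After op 1 fill(5,2,Y) [53 cells changed]:
YYYYYYYY
YYYYYYYY
YYYYYYYY
YYYYYYYY
YYYYYYYB
YYYYYYYB
YYYYYYYB
After op 2 paint(3,6,W):
YYYYYYYY
YYYYYYYY
YYYYYYYY
YYYYYYWY
YYYYYYYB
YYYYYYYB
YYYYYYYB
After op 3 paint(2,1,B):
YYYYYYYY
YYYYYYYY
YBYYYYYY
YYYYYYWY
YYYYYYYB
YYYYYYYB
YYYYYYYB
After op 4 paint(3,6,Y):
YYYYYYYY
YYYYYYYY
YBYYYYYY
YYYYYYYY
YYYYYYYB
YYYYYYYB
YYYYYYYB
After op 5 paint(4,5,W):
YYYYYYYY
YYYYYYYY
YBYYYYYY
YYYYYYYY
YYYYYWYB
YYYYYYYB
YYYYYYYB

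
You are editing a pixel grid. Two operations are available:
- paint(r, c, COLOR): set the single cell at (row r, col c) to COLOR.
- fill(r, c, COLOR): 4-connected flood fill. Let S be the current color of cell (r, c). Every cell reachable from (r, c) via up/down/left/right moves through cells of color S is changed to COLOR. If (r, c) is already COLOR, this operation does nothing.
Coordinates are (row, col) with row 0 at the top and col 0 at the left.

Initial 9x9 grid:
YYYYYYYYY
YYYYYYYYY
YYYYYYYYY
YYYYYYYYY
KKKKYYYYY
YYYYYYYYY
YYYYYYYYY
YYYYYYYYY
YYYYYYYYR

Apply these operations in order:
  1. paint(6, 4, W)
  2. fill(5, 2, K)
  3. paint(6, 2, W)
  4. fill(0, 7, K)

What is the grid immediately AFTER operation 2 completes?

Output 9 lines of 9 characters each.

After op 1 paint(6,4,W):
YYYYYYYYY
YYYYYYYYY
YYYYYYYYY
YYYYYYYYY
KKKKYYYYY
YYYYYYYYY
YYYYWYYYY
YYYYYYYYY
YYYYYYYYR
After op 2 fill(5,2,K) [75 cells changed]:
KKKKKKKKK
KKKKKKKKK
KKKKKKKKK
KKKKKKKKK
KKKKKKKKK
KKKKKKKKK
KKKKWKKKK
KKKKKKKKK
KKKKKKKKR

Answer: KKKKKKKKK
KKKKKKKKK
KKKKKKKKK
KKKKKKKKK
KKKKKKKKK
KKKKKKKKK
KKKKWKKKK
KKKKKKKKK
KKKKKKKKR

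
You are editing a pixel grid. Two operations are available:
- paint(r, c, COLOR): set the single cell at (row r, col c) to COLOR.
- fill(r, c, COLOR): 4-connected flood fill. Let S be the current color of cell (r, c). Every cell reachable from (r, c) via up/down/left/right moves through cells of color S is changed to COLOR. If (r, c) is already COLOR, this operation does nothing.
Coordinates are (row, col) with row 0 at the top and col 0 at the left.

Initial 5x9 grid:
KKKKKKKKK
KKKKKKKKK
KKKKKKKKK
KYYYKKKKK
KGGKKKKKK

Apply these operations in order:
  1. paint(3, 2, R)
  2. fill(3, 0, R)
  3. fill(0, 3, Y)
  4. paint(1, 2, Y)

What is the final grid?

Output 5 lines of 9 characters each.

After op 1 paint(3,2,R):
KKKKKKKKK
KKKKKKKKK
KKKKKKKKK
KYRYKKKKK
KGGKKKKKK
After op 2 fill(3,0,R) [40 cells changed]:
RRRRRRRRR
RRRRRRRRR
RRRRRRRRR
RYRYRRRRR
RGGRRRRRR
After op 3 fill(0,3,Y) [41 cells changed]:
YYYYYYYYY
YYYYYYYYY
YYYYYYYYY
YYYYYYYYY
YGGYYYYYY
After op 4 paint(1,2,Y):
YYYYYYYYY
YYYYYYYYY
YYYYYYYYY
YYYYYYYYY
YGGYYYYYY

Answer: YYYYYYYYY
YYYYYYYYY
YYYYYYYYY
YYYYYYYYY
YGGYYYYYY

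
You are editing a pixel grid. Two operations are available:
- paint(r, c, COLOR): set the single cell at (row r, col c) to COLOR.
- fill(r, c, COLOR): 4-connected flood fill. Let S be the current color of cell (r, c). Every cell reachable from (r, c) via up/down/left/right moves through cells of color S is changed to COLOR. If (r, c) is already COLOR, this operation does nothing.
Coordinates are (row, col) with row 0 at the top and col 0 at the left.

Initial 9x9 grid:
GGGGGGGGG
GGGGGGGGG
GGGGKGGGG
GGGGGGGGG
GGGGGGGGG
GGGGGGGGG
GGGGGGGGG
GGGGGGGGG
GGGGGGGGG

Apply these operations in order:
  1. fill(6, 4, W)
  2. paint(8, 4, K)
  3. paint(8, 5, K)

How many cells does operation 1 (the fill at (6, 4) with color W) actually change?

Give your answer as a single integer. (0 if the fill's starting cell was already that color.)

Answer: 80

Derivation:
After op 1 fill(6,4,W) [80 cells changed]:
WWWWWWWWW
WWWWWWWWW
WWWWKWWWW
WWWWWWWWW
WWWWWWWWW
WWWWWWWWW
WWWWWWWWW
WWWWWWWWW
WWWWWWWWW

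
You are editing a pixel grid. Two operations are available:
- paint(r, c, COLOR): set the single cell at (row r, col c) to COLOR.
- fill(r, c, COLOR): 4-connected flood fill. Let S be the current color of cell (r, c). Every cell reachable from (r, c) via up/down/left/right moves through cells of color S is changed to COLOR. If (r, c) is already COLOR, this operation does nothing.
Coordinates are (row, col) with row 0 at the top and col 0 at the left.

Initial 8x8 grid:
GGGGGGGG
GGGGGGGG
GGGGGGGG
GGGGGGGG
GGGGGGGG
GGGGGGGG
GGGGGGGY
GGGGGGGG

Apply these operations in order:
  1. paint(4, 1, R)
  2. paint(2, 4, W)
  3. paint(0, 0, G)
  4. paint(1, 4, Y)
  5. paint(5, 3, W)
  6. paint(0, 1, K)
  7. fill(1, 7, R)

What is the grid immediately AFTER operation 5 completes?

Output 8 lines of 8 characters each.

Answer: GGGGGGGG
GGGGYGGG
GGGGWGGG
GGGGGGGG
GRGGGGGG
GGGWGGGG
GGGGGGGY
GGGGGGGG

Derivation:
After op 1 paint(4,1,R):
GGGGGGGG
GGGGGGGG
GGGGGGGG
GGGGGGGG
GRGGGGGG
GGGGGGGG
GGGGGGGY
GGGGGGGG
After op 2 paint(2,4,W):
GGGGGGGG
GGGGGGGG
GGGGWGGG
GGGGGGGG
GRGGGGGG
GGGGGGGG
GGGGGGGY
GGGGGGGG
After op 3 paint(0,0,G):
GGGGGGGG
GGGGGGGG
GGGGWGGG
GGGGGGGG
GRGGGGGG
GGGGGGGG
GGGGGGGY
GGGGGGGG
After op 4 paint(1,4,Y):
GGGGGGGG
GGGGYGGG
GGGGWGGG
GGGGGGGG
GRGGGGGG
GGGGGGGG
GGGGGGGY
GGGGGGGG
After op 5 paint(5,3,W):
GGGGGGGG
GGGGYGGG
GGGGWGGG
GGGGGGGG
GRGGGGGG
GGGWGGGG
GGGGGGGY
GGGGGGGG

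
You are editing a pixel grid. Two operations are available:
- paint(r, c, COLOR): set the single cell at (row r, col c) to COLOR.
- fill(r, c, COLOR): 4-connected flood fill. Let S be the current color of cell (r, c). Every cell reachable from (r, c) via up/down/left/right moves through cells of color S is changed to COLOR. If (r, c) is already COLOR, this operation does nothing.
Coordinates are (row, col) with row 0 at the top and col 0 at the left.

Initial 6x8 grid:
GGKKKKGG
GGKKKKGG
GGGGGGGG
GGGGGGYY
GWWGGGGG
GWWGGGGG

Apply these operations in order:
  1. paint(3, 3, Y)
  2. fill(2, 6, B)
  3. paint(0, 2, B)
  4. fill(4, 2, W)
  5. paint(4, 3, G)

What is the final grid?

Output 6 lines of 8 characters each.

Answer: BBBKKKBB
BBKKKKBB
BBBBBBBB
BBBYBBYY
BWWGBBBB
BWWBBBBB

Derivation:
After op 1 paint(3,3,Y):
GGKKKKGG
GGKKKKGG
GGGGGGGG
GGGYGGYY
GWWGGGGG
GWWGGGGG
After op 2 fill(2,6,B) [33 cells changed]:
BBKKKKBB
BBKKKKBB
BBBBBBBB
BBBYBBYY
BWWBBBBB
BWWBBBBB
After op 3 paint(0,2,B):
BBBKKKBB
BBKKKKBB
BBBBBBBB
BBBYBBYY
BWWBBBBB
BWWBBBBB
After op 4 fill(4,2,W) [0 cells changed]:
BBBKKKBB
BBKKKKBB
BBBBBBBB
BBBYBBYY
BWWBBBBB
BWWBBBBB
After op 5 paint(4,3,G):
BBBKKKBB
BBKKKKBB
BBBBBBBB
BBBYBBYY
BWWGBBBB
BWWBBBBB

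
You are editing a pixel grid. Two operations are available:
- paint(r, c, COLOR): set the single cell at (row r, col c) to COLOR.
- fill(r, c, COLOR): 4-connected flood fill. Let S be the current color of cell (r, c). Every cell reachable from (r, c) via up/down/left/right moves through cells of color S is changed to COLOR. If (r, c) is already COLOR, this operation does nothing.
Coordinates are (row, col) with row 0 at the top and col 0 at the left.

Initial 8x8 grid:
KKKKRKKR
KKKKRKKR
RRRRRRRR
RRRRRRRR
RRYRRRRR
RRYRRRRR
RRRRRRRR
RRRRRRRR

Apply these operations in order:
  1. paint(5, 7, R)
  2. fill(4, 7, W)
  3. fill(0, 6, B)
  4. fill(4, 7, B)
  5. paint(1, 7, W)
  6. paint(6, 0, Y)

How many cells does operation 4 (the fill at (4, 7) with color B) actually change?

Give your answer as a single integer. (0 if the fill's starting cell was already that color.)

After op 1 paint(5,7,R):
KKKKRKKR
KKKKRKKR
RRRRRRRR
RRRRRRRR
RRYRRRRR
RRYRRRRR
RRRRRRRR
RRRRRRRR
After op 2 fill(4,7,W) [50 cells changed]:
KKKKWKKW
KKKKWKKW
WWWWWWWW
WWWWWWWW
WWYWWWWW
WWYWWWWW
WWWWWWWW
WWWWWWWW
After op 3 fill(0,6,B) [4 cells changed]:
KKKKWBBW
KKKKWBBW
WWWWWWWW
WWWWWWWW
WWYWWWWW
WWYWWWWW
WWWWWWWW
WWWWWWWW
After op 4 fill(4,7,B) [50 cells changed]:
KKKKBBBB
KKKKBBBB
BBBBBBBB
BBBBBBBB
BBYBBBBB
BBYBBBBB
BBBBBBBB
BBBBBBBB

Answer: 50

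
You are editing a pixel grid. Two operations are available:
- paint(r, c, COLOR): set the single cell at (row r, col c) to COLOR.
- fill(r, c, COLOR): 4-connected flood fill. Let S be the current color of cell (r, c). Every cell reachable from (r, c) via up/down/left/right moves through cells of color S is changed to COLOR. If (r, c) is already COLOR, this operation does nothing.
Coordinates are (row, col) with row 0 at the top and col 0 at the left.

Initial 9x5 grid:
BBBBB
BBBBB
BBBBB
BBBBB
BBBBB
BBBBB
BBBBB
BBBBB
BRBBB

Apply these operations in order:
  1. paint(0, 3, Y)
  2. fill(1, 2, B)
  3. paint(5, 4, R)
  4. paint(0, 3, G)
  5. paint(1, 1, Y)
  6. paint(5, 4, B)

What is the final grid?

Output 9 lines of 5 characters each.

After op 1 paint(0,3,Y):
BBBYB
BBBBB
BBBBB
BBBBB
BBBBB
BBBBB
BBBBB
BBBBB
BRBBB
After op 2 fill(1,2,B) [0 cells changed]:
BBBYB
BBBBB
BBBBB
BBBBB
BBBBB
BBBBB
BBBBB
BBBBB
BRBBB
After op 3 paint(5,4,R):
BBBYB
BBBBB
BBBBB
BBBBB
BBBBB
BBBBR
BBBBB
BBBBB
BRBBB
After op 4 paint(0,3,G):
BBBGB
BBBBB
BBBBB
BBBBB
BBBBB
BBBBR
BBBBB
BBBBB
BRBBB
After op 5 paint(1,1,Y):
BBBGB
BYBBB
BBBBB
BBBBB
BBBBB
BBBBR
BBBBB
BBBBB
BRBBB
After op 6 paint(5,4,B):
BBBGB
BYBBB
BBBBB
BBBBB
BBBBB
BBBBB
BBBBB
BBBBB
BRBBB

Answer: BBBGB
BYBBB
BBBBB
BBBBB
BBBBB
BBBBB
BBBBB
BBBBB
BRBBB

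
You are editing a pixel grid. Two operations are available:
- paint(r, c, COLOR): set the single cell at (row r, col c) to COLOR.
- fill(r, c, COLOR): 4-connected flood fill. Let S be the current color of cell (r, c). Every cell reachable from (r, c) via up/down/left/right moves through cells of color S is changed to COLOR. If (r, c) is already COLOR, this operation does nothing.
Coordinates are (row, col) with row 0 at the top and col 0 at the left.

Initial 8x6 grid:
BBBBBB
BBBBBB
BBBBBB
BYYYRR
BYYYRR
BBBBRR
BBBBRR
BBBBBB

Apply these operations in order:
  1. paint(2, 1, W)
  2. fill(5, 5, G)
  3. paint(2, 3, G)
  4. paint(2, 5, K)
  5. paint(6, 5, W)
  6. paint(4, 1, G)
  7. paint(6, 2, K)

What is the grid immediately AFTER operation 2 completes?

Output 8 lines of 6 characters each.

After op 1 paint(2,1,W):
BBBBBB
BBBBBB
BWBBBB
BYYYRR
BYYYRR
BBBBRR
BBBBRR
BBBBBB
After op 2 fill(5,5,G) [8 cells changed]:
BBBBBB
BBBBBB
BWBBBB
BYYYGG
BYYYGG
BBBBGG
BBBBGG
BBBBBB

Answer: BBBBBB
BBBBBB
BWBBBB
BYYYGG
BYYYGG
BBBBGG
BBBBGG
BBBBBB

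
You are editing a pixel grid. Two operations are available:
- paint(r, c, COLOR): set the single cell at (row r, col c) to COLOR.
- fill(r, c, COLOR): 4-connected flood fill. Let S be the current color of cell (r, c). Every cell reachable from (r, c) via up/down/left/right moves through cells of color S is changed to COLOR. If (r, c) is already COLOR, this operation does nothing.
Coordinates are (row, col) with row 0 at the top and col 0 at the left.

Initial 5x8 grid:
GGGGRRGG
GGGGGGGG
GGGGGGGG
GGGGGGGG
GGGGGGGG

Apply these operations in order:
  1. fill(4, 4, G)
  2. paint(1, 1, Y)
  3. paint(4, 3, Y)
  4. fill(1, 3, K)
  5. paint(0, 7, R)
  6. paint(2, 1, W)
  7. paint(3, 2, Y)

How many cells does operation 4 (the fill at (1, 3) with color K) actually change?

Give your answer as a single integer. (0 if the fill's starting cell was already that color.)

After op 1 fill(4,4,G) [0 cells changed]:
GGGGRRGG
GGGGGGGG
GGGGGGGG
GGGGGGGG
GGGGGGGG
After op 2 paint(1,1,Y):
GGGGRRGG
GYGGGGGG
GGGGGGGG
GGGGGGGG
GGGGGGGG
After op 3 paint(4,3,Y):
GGGGRRGG
GYGGGGGG
GGGGGGGG
GGGGGGGG
GGGYGGGG
After op 4 fill(1,3,K) [36 cells changed]:
KKKKRRKK
KYKKKKKK
KKKKKKKK
KKKKKKKK
KKKYKKKK

Answer: 36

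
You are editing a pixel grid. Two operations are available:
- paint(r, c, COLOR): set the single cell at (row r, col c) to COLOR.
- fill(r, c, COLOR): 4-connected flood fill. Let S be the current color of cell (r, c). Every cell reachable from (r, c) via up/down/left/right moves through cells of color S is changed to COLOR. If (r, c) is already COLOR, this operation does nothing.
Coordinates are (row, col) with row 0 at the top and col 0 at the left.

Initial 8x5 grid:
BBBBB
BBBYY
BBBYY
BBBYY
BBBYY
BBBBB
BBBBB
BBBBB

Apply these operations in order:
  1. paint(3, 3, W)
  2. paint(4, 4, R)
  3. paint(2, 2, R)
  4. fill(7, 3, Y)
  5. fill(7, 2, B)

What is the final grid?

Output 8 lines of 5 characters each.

After op 1 paint(3,3,W):
BBBBB
BBBYY
BBBYY
BBBWY
BBBYY
BBBBB
BBBBB
BBBBB
After op 2 paint(4,4,R):
BBBBB
BBBYY
BBBYY
BBBWY
BBBYR
BBBBB
BBBBB
BBBBB
After op 3 paint(2,2,R):
BBBBB
BBBYY
BBRYY
BBBWY
BBBYR
BBBBB
BBBBB
BBBBB
After op 4 fill(7,3,Y) [31 cells changed]:
YYYYY
YYYYY
YYRYY
YYYWY
YYYYR
YYYYY
YYYYY
YYYYY
After op 5 fill(7,2,B) [37 cells changed]:
BBBBB
BBBBB
BBRBB
BBBWB
BBBBR
BBBBB
BBBBB
BBBBB

Answer: BBBBB
BBBBB
BBRBB
BBBWB
BBBBR
BBBBB
BBBBB
BBBBB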